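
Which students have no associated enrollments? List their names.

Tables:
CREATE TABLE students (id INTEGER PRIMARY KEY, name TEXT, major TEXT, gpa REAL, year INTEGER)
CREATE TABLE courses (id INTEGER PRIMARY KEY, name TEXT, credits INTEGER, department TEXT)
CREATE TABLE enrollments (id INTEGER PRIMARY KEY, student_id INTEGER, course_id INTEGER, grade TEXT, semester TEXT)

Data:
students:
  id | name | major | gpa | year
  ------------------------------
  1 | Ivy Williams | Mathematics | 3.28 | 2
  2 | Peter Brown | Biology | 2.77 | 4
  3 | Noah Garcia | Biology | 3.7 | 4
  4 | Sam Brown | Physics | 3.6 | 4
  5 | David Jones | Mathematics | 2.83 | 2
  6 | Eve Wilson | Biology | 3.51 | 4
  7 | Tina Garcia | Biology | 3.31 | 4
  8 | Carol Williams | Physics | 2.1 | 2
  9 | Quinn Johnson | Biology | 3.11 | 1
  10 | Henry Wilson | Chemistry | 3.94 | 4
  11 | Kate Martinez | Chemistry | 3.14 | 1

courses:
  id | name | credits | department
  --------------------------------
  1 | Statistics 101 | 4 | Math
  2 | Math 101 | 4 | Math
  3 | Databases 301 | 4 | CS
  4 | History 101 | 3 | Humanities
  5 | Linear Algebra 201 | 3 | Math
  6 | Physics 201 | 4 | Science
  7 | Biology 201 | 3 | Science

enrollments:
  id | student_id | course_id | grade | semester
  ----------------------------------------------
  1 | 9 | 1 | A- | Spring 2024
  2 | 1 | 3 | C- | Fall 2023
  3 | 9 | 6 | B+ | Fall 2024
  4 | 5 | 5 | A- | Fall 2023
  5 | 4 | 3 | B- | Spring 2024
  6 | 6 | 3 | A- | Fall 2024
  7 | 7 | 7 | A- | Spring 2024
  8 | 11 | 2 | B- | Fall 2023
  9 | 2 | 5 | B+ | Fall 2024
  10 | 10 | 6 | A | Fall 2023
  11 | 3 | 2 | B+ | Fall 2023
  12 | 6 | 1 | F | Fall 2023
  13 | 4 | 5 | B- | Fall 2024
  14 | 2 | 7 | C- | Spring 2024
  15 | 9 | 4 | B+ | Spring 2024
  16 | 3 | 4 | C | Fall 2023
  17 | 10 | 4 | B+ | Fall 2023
SELECT p.name FROM students p LEFT JOIN enrollments c ON c.student_id = p.id WHERE c.id IS NULL

Execution result:
Carol Williams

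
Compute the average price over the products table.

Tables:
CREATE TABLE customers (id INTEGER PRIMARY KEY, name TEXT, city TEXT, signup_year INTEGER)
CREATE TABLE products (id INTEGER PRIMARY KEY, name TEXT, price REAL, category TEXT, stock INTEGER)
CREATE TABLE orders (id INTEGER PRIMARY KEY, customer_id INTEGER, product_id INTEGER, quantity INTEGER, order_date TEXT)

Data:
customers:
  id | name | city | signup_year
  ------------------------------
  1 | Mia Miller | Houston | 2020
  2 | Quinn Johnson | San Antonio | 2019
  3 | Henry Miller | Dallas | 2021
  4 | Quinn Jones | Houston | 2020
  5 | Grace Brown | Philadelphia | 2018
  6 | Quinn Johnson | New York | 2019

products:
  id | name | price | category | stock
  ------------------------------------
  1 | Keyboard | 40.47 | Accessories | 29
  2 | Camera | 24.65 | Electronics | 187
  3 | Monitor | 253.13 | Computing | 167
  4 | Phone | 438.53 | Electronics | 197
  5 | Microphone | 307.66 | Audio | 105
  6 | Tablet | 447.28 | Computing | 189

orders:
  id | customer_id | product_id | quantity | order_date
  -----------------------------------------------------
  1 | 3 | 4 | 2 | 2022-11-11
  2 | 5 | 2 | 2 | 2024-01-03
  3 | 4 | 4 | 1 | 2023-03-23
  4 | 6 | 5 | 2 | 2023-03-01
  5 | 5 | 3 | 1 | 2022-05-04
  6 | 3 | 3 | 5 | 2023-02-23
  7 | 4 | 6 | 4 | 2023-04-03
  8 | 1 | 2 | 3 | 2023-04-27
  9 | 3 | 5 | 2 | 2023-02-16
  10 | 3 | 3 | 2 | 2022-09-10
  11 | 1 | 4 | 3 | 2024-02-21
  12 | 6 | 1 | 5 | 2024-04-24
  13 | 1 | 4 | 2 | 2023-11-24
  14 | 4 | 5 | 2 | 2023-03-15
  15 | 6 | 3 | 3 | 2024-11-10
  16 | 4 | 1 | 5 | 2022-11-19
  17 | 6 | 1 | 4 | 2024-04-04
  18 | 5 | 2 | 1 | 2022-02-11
SELECT AVG(price) FROM products

Execution result:
251.95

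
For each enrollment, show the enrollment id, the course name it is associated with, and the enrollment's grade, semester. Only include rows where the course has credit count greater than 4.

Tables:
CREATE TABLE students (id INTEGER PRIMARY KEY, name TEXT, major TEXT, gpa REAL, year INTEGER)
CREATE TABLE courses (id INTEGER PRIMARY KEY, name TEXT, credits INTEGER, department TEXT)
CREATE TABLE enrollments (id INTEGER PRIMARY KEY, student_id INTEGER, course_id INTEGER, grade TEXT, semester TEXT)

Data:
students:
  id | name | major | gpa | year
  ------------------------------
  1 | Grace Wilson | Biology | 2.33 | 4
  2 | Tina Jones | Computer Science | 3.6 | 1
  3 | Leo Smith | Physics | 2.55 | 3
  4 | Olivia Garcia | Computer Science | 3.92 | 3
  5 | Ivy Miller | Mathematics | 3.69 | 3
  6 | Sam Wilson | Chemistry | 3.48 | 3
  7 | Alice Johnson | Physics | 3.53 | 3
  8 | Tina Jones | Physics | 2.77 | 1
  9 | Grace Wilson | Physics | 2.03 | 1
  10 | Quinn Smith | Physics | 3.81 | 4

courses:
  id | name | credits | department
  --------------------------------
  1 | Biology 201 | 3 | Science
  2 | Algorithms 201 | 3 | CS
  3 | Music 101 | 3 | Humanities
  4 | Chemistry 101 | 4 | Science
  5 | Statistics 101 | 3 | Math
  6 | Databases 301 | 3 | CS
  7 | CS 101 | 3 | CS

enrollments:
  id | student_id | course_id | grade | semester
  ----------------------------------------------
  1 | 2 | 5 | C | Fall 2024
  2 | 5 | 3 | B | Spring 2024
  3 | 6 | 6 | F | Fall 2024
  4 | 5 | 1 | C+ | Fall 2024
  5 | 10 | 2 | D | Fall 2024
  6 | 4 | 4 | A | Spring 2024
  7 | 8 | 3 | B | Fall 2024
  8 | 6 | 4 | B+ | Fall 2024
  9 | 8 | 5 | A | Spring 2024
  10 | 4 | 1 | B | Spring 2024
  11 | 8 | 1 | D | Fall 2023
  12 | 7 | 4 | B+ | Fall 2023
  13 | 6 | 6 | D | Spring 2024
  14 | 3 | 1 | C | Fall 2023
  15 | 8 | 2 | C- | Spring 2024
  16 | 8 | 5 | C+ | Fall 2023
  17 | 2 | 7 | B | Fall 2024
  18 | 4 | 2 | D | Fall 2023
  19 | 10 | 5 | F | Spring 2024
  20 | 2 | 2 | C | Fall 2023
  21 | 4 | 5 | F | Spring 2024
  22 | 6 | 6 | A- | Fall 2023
SELECT c.id, p.name AS course, c.grade, c.semester FROM enrollments c JOIN courses p ON c.course_id = p.id WHERE p.credits > 4

Execution result:
(no rows)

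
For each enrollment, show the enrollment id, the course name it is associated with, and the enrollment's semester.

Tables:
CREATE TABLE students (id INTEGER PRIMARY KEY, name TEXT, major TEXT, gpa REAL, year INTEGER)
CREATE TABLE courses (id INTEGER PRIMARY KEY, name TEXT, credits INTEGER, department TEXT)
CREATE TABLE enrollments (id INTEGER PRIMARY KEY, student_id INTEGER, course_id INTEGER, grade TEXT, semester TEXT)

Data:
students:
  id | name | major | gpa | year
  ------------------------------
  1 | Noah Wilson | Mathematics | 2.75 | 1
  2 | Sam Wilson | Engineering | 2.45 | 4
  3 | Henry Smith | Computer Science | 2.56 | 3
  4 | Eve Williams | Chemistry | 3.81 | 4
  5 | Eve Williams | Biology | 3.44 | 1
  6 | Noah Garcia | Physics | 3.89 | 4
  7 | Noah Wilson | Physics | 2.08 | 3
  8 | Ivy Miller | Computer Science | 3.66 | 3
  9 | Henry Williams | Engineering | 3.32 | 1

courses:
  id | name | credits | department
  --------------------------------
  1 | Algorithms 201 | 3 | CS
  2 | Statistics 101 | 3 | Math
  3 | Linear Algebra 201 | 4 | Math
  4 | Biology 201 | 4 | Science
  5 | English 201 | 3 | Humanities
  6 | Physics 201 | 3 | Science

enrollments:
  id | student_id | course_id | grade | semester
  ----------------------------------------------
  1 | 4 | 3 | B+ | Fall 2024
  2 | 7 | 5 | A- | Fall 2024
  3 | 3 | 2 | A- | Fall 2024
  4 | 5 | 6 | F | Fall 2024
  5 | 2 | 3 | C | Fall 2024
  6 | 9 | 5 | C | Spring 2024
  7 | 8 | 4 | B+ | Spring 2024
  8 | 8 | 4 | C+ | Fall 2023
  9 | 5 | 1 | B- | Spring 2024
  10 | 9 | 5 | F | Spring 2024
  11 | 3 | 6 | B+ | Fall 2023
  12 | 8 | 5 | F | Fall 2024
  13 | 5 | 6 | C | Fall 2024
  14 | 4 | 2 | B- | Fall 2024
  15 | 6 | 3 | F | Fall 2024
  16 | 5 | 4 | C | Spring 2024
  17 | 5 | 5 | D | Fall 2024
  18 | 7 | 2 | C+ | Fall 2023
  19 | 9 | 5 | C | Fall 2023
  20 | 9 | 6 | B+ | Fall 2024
SELECT c.id, p.name AS course, c.semester FROM enrollments c JOIN courses p ON c.course_id = p.id

Execution result:
id | course | semester
1 | Linear Algebra 201 | Fall 2024
2 | English 201 | Fall 2024
3 | Statistics 101 | Fall 2024
4 | Physics 201 | Fall 2024
5 | Linear Algebra 201 | Fall 2024
6 | English 201 | Spring 2024
7 | Biology 201 | Spring 2024
8 | Biology 201 | Fall 2023
9 | Algorithms 201 | Spring 2024
10 | English 201 | Spring 2024
11 | Physics 201 | Fall 2023
12 | English 201 | Fall 2024
13 | Physics 201 | Fall 2024
14 | Statistics 101 | Fall 2024
15 | Linear Algebra 201 | Fall 2024
16 | Biology 201 | Spring 2024
17 | English 201 | Fall 2024
18 | Statistics 101 | Fall 2023
19 | English 201 | Fall 2023
20 | Physics 201 | Fall 2024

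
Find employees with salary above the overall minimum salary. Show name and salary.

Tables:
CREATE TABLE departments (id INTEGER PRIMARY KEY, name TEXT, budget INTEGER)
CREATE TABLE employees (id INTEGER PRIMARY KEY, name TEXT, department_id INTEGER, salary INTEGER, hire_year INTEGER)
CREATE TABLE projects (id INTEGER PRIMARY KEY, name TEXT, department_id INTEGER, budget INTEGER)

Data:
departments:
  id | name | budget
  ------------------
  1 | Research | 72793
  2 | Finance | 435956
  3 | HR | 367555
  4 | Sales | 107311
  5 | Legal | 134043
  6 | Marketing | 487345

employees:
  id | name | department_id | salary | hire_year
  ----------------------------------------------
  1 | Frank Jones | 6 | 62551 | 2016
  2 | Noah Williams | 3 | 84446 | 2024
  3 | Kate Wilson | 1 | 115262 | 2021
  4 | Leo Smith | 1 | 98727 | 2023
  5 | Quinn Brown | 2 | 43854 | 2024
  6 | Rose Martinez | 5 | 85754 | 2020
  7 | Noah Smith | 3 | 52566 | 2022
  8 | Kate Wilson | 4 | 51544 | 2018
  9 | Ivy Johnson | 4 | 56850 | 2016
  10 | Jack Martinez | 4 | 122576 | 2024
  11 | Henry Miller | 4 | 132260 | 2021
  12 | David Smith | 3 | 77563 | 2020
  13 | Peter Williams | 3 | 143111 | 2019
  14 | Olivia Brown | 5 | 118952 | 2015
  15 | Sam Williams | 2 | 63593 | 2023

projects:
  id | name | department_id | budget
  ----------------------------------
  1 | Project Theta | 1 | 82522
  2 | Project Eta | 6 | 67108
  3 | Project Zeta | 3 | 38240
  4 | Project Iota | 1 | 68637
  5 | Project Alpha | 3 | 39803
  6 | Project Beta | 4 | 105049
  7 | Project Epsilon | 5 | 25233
SELECT name, salary FROM employees WHERE salary > (SELECT MIN(salary) FROM employees)

Execution result:
name | salary
Frank Jones | 62551
Noah Williams | 84446
Kate Wilson | 115262
Leo Smith | 98727
Rose Martinez | 85754
Noah Smith | 52566
Kate Wilson | 51544
Ivy Johnson | 56850
Jack Martinez | 122576
Henry Miller | 132260
David Smith | 77563
Peter Williams | 143111
Olivia Brown | 118952
Sam Williams | 63593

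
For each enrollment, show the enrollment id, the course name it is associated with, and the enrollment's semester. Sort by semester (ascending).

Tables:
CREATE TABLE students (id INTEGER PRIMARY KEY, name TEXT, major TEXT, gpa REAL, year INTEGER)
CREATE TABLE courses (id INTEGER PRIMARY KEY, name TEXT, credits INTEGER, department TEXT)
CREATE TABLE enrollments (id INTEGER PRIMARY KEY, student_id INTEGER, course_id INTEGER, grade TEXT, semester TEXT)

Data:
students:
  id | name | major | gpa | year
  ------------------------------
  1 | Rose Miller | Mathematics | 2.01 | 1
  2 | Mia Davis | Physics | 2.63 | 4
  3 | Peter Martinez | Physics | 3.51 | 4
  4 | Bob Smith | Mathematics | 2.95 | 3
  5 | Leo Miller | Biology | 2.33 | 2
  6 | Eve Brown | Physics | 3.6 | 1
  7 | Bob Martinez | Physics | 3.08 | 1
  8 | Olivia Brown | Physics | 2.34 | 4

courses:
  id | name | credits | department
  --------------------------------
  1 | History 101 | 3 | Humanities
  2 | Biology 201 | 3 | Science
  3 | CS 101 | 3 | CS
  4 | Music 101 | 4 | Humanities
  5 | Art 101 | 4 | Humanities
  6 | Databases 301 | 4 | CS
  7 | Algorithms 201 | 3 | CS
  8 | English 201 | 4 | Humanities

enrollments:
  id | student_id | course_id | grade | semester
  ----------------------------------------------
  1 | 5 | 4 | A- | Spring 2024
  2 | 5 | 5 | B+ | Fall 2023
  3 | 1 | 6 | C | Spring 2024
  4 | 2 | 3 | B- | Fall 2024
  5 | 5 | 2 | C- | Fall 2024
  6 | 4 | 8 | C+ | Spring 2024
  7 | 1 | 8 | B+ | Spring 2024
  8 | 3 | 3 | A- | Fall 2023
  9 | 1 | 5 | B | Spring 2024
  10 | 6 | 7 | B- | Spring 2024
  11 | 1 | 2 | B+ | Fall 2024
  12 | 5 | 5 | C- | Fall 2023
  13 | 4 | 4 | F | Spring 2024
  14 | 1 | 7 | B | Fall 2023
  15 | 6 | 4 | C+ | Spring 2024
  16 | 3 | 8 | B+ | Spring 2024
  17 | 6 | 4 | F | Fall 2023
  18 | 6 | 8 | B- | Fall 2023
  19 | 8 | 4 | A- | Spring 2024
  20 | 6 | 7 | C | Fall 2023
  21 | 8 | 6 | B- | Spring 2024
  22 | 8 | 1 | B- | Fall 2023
SELECT c.id, p.name AS course, c.semester FROM enrollments c JOIN courses p ON c.course_id = p.id ORDER BY c.semester ASC

Execution result:
id | course | semester
2 | Art 101 | Fall 2023
8 | CS 101 | Fall 2023
12 | Art 101 | Fall 2023
14 | Algorithms 201 | Fall 2023
17 | Music 101 | Fall 2023
18 | English 201 | Fall 2023
20 | Algorithms 201 | Fall 2023
22 | History 101 | Fall 2023
4 | CS 101 | Fall 2024
5 | Biology 201 | Fall 2024
11 | Biology 201 | Fall 2024
1 | Music 101 | Spring 2024
3 | Databases 301 | Spring 2024
6 | English 201 | Spring 2024
7 | English 201 | Spring 2024
9 | Art 101 | Spring 2024
10 | Algorithms 201 | Spring 2024
13 | Music 101 | Spring 2024
15 | Music 101 | Spring 2024
16 | English 201 | Spring 2024
19 | Music 101 | Spring 2024
21 | Databases 301 | Spring 2024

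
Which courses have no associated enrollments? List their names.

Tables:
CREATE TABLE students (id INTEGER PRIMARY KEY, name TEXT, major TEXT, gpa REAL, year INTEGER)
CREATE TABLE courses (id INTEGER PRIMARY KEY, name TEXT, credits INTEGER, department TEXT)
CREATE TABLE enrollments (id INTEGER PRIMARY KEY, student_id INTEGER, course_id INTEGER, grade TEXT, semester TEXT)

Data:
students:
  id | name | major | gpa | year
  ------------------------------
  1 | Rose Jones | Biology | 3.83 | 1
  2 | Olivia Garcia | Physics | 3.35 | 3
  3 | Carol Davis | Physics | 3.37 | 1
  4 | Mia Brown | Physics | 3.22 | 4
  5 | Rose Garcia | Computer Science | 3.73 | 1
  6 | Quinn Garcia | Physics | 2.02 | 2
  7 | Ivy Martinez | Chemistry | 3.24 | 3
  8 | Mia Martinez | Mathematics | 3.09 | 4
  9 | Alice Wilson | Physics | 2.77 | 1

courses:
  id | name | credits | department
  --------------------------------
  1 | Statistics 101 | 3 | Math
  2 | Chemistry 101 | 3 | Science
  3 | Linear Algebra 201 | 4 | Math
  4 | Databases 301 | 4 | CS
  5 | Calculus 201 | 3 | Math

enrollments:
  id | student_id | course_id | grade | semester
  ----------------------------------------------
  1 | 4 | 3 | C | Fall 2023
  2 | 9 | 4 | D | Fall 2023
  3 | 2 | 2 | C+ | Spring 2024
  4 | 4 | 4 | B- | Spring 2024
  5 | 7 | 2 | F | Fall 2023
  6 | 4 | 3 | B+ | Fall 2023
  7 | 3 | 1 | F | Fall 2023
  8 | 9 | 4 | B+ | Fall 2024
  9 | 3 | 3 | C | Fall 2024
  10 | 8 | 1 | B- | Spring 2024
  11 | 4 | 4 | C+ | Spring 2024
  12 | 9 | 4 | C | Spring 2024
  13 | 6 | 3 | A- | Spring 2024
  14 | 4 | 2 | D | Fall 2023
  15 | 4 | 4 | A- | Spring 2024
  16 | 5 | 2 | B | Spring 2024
SELECT p.name FROM courses p LEFT JOIN enrollments c ON c.course_id = p.id WHERE c.id IS NULL

Execution result:
Calculus 201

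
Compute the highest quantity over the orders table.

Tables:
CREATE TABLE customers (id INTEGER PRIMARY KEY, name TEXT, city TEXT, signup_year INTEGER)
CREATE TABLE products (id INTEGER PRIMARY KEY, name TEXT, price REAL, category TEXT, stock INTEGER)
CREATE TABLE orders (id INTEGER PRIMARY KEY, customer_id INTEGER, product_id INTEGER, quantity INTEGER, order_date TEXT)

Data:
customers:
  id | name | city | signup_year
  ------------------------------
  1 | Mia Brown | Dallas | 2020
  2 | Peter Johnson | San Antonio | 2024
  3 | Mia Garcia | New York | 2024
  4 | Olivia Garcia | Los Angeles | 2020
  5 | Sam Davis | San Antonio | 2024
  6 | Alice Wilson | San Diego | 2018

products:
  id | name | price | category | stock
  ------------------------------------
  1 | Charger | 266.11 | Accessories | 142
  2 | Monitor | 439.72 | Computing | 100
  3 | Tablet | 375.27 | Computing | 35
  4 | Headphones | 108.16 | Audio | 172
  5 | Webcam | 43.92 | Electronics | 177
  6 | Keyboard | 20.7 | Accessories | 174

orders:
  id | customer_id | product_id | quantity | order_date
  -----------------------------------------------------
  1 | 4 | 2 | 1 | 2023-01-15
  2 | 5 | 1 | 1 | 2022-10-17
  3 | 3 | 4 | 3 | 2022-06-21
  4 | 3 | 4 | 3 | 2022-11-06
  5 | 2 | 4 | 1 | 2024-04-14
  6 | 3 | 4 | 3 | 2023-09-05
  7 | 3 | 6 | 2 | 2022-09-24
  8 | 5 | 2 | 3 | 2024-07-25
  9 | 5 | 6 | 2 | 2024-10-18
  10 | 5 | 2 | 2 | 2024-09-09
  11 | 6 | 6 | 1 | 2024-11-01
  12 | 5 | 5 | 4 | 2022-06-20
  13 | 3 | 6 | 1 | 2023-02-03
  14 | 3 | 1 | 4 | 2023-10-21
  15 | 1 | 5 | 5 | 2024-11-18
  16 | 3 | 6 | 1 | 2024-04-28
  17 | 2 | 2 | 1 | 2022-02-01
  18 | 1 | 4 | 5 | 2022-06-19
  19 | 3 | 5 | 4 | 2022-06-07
SELECT MAX(quantity) FROM orders

Execution result:
5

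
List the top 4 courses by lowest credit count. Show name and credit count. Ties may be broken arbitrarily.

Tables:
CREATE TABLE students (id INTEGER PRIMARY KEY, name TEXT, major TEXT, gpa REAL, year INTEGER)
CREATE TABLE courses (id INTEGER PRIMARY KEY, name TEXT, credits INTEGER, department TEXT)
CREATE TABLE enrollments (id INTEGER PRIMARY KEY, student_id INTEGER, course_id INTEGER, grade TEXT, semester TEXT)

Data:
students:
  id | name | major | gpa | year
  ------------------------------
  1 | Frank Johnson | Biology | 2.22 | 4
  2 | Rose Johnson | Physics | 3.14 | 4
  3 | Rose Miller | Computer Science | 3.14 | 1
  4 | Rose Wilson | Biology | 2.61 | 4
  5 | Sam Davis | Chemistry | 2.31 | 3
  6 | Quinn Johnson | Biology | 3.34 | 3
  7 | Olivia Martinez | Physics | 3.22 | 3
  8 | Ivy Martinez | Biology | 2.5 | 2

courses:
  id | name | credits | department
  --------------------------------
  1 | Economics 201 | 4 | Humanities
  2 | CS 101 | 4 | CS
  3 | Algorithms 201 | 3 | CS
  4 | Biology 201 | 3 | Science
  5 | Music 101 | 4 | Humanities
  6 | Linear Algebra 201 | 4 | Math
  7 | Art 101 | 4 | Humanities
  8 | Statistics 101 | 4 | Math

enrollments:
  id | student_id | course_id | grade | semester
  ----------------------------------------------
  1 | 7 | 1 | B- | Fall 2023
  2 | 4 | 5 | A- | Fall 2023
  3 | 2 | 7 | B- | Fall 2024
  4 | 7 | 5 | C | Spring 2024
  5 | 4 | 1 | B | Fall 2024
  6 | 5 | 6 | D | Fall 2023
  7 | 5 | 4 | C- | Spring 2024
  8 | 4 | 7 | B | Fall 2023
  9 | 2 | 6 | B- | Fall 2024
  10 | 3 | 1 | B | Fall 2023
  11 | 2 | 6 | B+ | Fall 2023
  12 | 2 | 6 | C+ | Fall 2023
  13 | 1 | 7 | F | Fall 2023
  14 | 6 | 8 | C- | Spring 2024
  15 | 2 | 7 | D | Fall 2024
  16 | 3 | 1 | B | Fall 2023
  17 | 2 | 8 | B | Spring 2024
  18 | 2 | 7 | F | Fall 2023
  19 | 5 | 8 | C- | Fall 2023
SELECT name, credits FROM courses ORDER BY credits ASC LIMIT 4

Execution result:
name | credits
Algorithms 201 | 3
Biology 201 | 3
Economics 201 | 4
CS 101 | 4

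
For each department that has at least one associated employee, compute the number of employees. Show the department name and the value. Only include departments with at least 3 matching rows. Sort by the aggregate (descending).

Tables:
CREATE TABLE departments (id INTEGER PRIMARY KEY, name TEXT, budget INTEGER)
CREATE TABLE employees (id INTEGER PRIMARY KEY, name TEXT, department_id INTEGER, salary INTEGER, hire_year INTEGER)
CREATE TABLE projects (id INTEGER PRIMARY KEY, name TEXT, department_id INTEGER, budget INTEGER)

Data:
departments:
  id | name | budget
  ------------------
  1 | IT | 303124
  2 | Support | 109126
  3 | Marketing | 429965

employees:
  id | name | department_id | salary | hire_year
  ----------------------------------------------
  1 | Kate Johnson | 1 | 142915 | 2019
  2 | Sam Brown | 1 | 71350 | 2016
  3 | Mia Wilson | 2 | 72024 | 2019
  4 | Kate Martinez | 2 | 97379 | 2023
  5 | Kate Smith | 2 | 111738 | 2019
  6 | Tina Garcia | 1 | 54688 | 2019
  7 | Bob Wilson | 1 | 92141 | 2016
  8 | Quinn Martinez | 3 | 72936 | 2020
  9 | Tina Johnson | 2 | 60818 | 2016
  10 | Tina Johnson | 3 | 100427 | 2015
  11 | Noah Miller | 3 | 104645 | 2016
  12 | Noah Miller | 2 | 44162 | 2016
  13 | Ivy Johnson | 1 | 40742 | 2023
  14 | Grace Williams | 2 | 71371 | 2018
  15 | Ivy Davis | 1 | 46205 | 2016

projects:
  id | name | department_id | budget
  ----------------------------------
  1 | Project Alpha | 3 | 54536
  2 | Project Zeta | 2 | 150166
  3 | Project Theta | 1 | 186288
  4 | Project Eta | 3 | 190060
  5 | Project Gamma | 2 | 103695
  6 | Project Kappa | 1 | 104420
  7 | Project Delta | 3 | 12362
SELECT p.name, COUNT(*) AS n FROM employees c JOIN departments p ON c.department_id = p.id GROUP BY p.id, p.name HAVING COUNT(*) >= 3 ORDER BY n DESC

Execution result:
name | n
IT | 6
Support | 6
Marketing | 3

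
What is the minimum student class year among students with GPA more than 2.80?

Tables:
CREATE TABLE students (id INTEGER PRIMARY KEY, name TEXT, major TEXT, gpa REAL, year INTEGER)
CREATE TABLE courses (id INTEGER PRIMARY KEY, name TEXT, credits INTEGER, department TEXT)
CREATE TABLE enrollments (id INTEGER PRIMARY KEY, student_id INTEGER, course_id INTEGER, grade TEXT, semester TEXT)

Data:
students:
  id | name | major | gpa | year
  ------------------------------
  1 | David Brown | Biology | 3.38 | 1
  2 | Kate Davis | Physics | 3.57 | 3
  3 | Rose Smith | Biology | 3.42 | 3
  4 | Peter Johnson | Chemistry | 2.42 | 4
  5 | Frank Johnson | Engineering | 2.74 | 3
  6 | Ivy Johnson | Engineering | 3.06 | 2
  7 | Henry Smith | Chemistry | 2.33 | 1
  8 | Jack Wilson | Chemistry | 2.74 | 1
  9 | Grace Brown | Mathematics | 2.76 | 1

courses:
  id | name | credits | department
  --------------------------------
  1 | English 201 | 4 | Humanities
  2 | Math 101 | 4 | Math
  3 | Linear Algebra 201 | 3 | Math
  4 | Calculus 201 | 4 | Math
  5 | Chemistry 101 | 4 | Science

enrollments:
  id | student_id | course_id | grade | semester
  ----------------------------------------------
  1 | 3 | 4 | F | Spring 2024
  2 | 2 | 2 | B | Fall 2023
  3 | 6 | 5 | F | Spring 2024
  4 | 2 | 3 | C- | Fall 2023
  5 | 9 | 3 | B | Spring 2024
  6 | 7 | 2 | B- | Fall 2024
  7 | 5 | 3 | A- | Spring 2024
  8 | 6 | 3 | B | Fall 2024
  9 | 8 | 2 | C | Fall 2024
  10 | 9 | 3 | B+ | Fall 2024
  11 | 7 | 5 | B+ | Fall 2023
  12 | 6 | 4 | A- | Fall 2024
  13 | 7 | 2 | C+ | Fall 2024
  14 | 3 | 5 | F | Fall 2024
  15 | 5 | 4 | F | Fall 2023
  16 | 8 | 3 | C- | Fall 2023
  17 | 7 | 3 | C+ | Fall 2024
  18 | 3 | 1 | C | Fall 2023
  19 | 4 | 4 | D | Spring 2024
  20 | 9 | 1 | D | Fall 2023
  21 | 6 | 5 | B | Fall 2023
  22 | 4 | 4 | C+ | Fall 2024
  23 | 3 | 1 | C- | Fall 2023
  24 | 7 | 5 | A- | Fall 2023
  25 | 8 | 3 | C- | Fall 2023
SELECT MIN(year) FROM students WHERE gpa > 2.8

Execution result:
1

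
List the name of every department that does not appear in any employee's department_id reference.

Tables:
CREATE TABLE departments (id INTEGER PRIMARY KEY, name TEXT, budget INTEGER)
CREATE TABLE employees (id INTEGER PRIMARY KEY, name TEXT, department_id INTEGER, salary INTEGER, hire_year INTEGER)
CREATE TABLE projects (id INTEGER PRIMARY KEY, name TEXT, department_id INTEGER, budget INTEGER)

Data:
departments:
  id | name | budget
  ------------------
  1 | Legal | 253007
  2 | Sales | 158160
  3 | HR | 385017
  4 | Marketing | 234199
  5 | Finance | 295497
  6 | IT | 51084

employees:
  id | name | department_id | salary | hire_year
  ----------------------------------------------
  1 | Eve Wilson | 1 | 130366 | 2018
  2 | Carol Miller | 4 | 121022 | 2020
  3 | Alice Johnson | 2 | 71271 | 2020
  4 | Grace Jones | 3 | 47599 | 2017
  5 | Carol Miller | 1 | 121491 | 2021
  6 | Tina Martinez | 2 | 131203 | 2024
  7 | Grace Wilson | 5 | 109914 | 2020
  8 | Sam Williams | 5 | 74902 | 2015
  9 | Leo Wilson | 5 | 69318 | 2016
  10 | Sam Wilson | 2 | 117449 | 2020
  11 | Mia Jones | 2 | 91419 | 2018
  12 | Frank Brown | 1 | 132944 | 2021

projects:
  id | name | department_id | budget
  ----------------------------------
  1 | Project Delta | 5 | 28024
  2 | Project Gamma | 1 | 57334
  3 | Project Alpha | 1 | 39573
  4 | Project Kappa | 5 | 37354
SELECT p.name FROM departments p LEFT JOIN employees c ON c.department_id = p.id WHERE c.id IS NULL

Execution result:
IT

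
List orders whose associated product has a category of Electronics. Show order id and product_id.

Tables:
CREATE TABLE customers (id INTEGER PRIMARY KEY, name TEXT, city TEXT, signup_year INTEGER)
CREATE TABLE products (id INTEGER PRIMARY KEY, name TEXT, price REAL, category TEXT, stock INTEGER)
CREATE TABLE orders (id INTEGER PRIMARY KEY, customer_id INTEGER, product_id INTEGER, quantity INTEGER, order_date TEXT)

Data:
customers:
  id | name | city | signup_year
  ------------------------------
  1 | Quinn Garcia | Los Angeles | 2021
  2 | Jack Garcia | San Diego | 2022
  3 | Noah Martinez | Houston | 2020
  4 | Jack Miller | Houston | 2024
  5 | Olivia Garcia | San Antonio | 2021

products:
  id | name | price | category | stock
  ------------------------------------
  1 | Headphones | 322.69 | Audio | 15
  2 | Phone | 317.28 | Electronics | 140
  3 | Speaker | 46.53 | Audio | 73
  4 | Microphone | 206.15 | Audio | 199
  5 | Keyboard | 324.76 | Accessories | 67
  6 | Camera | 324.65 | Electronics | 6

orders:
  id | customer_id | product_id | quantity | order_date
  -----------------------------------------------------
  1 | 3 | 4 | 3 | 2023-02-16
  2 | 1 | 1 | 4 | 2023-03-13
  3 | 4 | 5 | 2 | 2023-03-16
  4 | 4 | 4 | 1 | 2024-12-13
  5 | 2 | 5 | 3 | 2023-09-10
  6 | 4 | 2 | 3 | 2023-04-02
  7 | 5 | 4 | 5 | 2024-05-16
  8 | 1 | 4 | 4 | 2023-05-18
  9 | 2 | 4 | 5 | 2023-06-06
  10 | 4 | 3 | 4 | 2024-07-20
SELECT id, product_id FROM orders WHERE product_id IN (SELECT id FROM products WHERE category = 'Electronics')

Execution result:
id | product_id
6 | 2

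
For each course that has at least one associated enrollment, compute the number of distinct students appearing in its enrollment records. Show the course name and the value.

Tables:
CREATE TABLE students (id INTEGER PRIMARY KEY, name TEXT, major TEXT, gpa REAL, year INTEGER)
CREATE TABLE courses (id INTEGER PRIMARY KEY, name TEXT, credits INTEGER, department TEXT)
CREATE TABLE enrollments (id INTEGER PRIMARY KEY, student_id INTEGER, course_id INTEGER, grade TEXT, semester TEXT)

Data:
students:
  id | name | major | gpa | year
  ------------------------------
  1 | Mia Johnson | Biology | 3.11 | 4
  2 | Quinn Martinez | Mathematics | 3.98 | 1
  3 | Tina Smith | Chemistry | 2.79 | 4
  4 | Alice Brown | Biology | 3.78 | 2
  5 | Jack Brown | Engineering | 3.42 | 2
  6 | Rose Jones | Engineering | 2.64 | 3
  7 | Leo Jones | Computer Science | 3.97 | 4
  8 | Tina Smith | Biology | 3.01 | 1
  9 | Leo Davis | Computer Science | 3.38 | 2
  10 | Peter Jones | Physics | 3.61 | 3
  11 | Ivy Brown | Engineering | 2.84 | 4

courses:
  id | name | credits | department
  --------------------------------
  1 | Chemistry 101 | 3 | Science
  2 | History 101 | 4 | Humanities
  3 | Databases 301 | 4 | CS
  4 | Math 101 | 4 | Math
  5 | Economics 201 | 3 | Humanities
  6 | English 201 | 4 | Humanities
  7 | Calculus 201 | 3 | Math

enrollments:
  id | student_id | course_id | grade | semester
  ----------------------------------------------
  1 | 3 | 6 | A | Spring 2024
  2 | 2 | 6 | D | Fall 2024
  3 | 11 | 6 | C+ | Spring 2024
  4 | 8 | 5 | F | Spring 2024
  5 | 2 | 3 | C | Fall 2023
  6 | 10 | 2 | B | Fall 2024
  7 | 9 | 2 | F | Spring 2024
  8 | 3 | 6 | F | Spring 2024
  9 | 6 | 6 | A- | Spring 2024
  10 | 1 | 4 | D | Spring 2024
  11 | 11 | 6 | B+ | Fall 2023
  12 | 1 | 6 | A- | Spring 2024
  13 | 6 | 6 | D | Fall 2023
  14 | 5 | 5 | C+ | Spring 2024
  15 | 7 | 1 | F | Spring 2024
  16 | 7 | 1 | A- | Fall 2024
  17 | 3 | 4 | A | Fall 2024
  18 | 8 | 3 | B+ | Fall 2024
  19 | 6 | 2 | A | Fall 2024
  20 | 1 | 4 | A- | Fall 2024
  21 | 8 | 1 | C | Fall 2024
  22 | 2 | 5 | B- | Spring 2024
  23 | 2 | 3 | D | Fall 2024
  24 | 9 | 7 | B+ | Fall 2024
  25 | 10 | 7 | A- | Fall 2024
SELECT p.name, COUNT(DISTINCT c.student_id) AS distinct_student_count FROM enrollments c JOIN courses p ON c.course_id = p.id GROUP BY p.id, p.name

Execution result:
name | distinct_student_count
Chemistry 101 | 2
History 101 | 3
Databases 301 | 2
Math 101 | 2
Economics 201 | 3
English 201 | 5
Calculus 201 | 2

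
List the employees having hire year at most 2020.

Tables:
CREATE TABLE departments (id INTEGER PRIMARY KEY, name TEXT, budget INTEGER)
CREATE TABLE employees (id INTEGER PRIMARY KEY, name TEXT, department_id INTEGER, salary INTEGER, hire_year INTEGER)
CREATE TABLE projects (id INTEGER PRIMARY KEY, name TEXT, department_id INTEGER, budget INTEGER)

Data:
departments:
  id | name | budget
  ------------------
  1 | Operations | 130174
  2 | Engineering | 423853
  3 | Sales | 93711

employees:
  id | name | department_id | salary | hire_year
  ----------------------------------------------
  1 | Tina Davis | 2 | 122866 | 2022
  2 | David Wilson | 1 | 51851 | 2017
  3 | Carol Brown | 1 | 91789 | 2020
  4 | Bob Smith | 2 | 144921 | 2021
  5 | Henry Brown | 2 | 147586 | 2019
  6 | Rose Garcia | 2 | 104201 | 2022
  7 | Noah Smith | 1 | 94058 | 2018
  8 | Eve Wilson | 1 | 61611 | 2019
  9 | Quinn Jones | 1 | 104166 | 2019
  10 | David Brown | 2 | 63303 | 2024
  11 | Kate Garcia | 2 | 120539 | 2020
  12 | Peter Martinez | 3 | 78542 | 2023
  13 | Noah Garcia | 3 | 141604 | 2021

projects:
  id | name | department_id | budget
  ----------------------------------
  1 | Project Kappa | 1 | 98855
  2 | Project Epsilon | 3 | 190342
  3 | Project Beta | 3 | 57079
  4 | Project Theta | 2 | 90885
SELECT name, hire_year FROM employees WHERE hire_year <= 2020

Execution result:
name | hire_year
David Wilson | 2017
Carol Brown | 2020
Henry Brown | 2019
Noah Smith | 2018
Eve Wilson | 2019
Quinn Jones | 2019
Kate Garcia | 2020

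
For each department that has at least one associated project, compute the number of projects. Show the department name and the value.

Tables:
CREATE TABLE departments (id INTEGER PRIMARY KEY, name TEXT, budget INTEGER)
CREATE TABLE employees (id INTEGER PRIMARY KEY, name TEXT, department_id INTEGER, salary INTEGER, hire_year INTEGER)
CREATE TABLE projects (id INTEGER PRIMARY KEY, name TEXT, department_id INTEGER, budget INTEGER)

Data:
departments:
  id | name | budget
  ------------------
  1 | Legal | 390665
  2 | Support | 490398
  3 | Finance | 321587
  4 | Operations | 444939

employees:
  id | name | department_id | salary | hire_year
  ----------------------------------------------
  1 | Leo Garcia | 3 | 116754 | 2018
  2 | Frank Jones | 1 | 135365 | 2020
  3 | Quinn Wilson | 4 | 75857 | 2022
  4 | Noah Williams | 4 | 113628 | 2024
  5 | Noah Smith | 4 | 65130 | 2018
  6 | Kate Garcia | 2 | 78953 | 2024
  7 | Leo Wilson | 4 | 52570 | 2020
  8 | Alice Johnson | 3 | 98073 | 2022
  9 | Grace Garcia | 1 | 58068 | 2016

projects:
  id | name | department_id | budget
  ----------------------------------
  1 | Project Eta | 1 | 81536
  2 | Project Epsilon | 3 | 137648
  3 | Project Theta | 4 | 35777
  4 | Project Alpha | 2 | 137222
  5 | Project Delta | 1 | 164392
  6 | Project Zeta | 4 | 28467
SELECT p.name, COUNT(*) AS n FROM projects c JOIN departments p ON c.department_id = p.id GROUP BY p.id, p.name

Execution result:
name | n
Legal | 2
Support | 1
Finance | 1
Operations | 2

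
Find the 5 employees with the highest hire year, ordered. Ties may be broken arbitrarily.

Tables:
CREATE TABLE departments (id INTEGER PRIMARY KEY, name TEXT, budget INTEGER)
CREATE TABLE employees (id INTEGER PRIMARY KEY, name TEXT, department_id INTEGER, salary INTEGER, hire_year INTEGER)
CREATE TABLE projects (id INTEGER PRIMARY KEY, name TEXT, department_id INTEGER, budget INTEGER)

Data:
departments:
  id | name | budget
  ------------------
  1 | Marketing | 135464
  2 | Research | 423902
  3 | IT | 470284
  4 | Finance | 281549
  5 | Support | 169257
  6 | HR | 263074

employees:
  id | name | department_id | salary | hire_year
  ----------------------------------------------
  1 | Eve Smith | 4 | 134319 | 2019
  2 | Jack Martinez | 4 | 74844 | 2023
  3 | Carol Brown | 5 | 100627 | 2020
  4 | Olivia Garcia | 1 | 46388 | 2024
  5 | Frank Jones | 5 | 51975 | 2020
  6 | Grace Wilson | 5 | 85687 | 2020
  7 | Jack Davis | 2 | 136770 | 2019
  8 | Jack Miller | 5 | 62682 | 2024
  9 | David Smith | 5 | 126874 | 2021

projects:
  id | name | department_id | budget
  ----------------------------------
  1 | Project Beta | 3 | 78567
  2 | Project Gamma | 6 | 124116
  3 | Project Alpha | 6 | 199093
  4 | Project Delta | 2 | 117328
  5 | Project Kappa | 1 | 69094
SELECT name, hire_year FROM employees ORDER BY hire_year DESC LIMIT 5

Execution result:
name | hire_year
Olivia Garcia | 2024
Jack Miller | 2024
Jack Martinez | 2023
David Smith | 2021
Carol Brown | 2020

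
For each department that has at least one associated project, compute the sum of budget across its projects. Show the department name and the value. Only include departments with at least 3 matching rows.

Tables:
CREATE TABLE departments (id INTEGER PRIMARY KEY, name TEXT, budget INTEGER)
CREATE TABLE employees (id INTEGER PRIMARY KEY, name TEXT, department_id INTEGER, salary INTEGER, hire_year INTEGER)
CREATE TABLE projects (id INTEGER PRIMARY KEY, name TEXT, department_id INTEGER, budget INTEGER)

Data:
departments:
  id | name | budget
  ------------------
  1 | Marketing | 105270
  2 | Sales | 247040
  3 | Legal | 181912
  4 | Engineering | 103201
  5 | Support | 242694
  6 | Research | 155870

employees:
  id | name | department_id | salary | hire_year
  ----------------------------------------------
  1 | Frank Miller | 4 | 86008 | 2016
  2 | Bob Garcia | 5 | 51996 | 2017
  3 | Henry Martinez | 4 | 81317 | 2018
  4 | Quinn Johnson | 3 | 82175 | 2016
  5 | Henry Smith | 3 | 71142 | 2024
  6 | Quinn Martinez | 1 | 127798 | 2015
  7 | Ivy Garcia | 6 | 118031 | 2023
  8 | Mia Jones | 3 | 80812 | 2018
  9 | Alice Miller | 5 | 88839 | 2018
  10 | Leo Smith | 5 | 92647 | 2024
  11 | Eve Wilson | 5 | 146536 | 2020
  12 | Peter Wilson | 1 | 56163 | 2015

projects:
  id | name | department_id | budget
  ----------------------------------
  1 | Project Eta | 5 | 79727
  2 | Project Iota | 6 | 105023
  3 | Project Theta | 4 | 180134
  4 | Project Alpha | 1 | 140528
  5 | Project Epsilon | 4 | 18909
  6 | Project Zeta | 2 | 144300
SELECT p.name, SUM(c.budget) AS sum_budget FROM projects c JOIN departments p ON c.department_id = p.id GROUP BY p.id, p.name HAVING COUNT(*) >= 3

Execution result:
(no rows)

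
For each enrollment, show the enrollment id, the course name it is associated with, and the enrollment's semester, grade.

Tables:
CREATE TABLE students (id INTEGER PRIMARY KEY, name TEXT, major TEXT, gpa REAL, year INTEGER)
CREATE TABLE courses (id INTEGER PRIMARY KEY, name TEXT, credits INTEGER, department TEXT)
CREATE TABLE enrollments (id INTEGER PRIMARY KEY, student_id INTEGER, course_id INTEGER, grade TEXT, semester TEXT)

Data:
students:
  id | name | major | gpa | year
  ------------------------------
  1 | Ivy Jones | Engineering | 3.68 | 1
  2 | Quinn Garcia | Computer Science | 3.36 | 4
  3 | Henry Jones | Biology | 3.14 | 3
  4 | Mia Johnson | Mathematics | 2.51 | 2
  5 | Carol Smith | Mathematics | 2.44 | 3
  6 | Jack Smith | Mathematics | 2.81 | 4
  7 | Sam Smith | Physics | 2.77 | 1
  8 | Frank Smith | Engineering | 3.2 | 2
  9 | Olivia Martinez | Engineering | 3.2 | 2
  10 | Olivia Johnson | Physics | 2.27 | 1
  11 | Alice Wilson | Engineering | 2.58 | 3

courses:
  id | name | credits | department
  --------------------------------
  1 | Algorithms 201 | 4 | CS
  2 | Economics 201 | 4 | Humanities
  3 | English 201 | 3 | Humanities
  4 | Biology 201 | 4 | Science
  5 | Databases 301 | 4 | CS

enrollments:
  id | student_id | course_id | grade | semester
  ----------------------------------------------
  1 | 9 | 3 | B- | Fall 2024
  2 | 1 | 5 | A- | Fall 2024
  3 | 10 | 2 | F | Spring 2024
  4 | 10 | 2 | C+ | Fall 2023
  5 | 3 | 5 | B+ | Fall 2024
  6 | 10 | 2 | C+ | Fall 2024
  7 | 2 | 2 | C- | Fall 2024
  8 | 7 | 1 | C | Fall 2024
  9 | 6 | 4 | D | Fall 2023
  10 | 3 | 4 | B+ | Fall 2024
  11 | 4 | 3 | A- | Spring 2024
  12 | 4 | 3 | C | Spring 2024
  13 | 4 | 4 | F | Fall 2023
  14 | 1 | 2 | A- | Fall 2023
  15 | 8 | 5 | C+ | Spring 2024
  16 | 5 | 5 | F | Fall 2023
SELECT c.id, p.name AS course, c.semester, c.grade FROM enrollments c JOIN courses p ON c.course_id = p.id

Execution result:
id | course | semester | grade
1 | English 201 | Fall 2024 | B-
2 | Databases 301 | Fall 2024 | A-
3 | Economics 201 | Spring 2024 | F
4 | Economics 201 | Fall 2023 | C+
5 | Databases 301 | Fall 2024 | B+
6 | Economics 201 | Fall 2024 | C+
7 | Economics 201 | Fall 2024 | C-
8 | Algorithms 201 | Fall 2024 | C
9 | Biology 201 | Fall 2023 | D
10 | Biology 201 | Fall 2024 | B+
11 | English 201 | Spring 2024 | A-
12 | English 201 | Spring 2024 | C
13 | Biology 201 | Fall 2023 | F
14 | Economics 201 | Fall 2023 | A-
15 | Databases 301 | Spring 2024 | C+
16 | Databases 301 | Fall 2023 | F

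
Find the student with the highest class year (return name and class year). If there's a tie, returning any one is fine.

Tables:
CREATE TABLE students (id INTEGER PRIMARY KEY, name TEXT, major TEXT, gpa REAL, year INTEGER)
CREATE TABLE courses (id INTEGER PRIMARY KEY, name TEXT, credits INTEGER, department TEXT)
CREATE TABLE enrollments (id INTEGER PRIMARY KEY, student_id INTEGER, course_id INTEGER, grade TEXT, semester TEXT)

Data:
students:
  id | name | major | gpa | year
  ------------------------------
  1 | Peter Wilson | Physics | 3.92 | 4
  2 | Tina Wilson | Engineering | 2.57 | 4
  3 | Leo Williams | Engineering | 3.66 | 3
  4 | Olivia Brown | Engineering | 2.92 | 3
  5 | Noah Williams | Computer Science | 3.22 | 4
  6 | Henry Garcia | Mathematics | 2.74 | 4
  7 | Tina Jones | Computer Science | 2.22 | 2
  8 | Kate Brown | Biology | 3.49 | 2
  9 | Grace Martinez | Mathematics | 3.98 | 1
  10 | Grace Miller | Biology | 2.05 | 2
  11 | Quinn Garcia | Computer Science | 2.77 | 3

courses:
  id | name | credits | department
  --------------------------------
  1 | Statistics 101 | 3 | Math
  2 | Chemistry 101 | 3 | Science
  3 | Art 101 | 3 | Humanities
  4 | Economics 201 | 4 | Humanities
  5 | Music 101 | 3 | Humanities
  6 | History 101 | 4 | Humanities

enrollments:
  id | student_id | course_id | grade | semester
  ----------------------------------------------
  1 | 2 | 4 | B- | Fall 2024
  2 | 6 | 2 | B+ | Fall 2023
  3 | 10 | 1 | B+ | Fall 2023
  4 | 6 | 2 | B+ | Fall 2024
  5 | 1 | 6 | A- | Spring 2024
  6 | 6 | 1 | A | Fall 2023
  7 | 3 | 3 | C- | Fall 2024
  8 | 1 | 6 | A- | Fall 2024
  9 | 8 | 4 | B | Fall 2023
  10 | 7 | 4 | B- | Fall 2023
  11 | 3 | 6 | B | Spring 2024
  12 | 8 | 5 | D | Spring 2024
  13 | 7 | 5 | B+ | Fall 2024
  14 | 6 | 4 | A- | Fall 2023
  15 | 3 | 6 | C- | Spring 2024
SELECT name, year FROM students ORDER BY year DESC LIMIT 1

Execution result:
name | year
Peter Wilson | 4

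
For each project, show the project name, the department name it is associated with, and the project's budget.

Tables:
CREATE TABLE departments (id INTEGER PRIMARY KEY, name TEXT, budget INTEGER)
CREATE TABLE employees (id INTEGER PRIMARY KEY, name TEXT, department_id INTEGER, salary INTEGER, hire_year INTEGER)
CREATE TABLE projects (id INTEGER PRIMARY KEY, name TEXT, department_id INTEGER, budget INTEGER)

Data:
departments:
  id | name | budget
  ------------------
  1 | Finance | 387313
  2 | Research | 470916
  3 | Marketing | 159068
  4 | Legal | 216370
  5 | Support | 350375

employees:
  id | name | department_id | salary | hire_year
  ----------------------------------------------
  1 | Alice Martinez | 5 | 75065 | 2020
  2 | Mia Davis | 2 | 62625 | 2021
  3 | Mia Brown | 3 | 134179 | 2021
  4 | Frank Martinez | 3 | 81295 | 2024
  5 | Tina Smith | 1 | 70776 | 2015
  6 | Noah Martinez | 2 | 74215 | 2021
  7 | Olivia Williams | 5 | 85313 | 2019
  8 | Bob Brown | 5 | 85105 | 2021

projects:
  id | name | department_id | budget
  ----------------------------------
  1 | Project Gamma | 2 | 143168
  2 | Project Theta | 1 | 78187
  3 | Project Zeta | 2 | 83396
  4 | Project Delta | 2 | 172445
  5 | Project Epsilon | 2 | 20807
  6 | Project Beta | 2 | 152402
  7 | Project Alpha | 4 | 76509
SELECT c.name, p.name AS department, c.budget FROM projects c JOIN departments p ON c.department_id = p.id

Execution result:
name | department | budget
Project Gamma | Research | 143168
Project Theta | Finance | 78187
Project Zeta | Research | 83396
Project Delta | Research | 172445
Project Epsilon | Research | 20807
Project Beta | Research | 152402
Project Alpha | Legal | 76509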